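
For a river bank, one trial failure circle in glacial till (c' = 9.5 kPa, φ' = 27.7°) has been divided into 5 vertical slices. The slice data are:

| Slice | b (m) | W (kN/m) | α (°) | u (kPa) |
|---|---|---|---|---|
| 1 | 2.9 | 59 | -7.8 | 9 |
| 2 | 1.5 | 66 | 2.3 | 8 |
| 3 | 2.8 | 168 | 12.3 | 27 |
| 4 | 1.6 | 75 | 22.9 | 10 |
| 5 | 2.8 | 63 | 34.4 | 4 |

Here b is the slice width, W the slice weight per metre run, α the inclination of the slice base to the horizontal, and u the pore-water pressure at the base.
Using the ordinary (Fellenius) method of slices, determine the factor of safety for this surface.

FS = 2.69

Ordinary method of slices: FS = Σ[c'·Δl_i + (W_i cosα_i − u_i·Δl_i)·tanφ'] / Σ W_i sinα_i, with Δl_i = b_i / cosα_i.
Slice 1: Δl = 2.9/cos(-7.8°) = 2.927 m; N'_1 = 59·cos(-7.8°) − 9·2.927 = 32.1; c'Δl = 27.81; W sinα = -8.0
Slice 2: Δl = 1.5/cos2.3° = 1.501 m; N'_2 = 66·cos2.3° − 8·1.501 = 53.9; c'Δl = 14.26; W sinα = 2.6
Slice 3: Δl = 2.8/cos12.3° = 2.866 m; N'_3 = 168·cos12.3° − 27·2.866 = 86.8; c'Δl = 27.22; W sinα = 35.8
Slice 4: Δl = 1.6/cos22.9° = 1.737 m; N'_4 = 75·cos22.9° − 10·1.737 = 51.7; c'Δl = 16.50; W sinα = 29.2
Slice 5: Δl = 2.8/cos34.4° = 3.393 m; N'_5 = 63·cos34.4° − 4·3.393 = 38.4; c'Δl = 32.24; W sinα = 35.6
Σc'Δl = 118.0 kN/m; ΣN' = 262.9 kN/m; ΣW sinα = 95.2 kN/m
Resisting = 118.0 + 262.9·tan27.7° = 118.0 + 138.0 = 256.1 kN/m
FS = 256.1 / 95.2 = 2.690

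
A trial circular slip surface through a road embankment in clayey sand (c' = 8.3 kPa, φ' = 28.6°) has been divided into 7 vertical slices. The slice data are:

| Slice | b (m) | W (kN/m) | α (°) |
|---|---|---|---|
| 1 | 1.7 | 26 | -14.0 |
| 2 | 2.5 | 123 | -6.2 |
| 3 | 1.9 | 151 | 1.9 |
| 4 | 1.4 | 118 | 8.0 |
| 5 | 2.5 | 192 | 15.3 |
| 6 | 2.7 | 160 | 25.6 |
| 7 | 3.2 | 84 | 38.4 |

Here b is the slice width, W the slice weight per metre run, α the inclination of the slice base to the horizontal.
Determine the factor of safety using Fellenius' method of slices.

Ordinary method of slices: FS = Σ[c'·Δl_i + (W_i cosα_i)·tanφ'] / Σ W_i sinα_i, with Δl_i = b_i / cosα_i.
Slice 1: Δl = 1.7/cos(-14.0°) = 1.752 m; N'_1 = 26·cos(-14.0°) = 25.2; c'Δl = 14.54; W sinα = -6.3
Slice 2: Δl = 2.5/cos(-6.2°) = 2.515 m; N'_2 = 123·cos(-6.2°) = 122.3; c'Δl = 20.87; W sinα = -13.3
Slice 3: Δl = 1.9/cos1.9° = 1.901 m; N'_3 = 151·cos1.9° = 150.9; c'Δl = 15.78; W sinα = 5.0
Slice 4: Δl = 1.4/cos8.0° = 1.414 m; N'_4 = 118·cos8.0° = 116.9; c'Δl = 11.73; W sinα = 16.4
Slice 5: Δl = 2.5/cos15.3° = 2.592 m; N'_5 = 192·cos15.3° = 185.2; c'Δl = 21.51; W sinα = 50.7
Slice 6: Δl = 2.7/cos25.6° = 2.994 m; N'_6 = 160·cos25.6° = 144.3; c'Δl = 24.85; W sinα = 69.1
Slice 7: Δl = 3.2/cos38.4° = 4.083 m; N'_7 = 84·cos38.4° = 65.8; c'Δl = 33.89; W sinα = 52.2
Σc'Δl = 143.2 kN/m; ΣN' = 810.6 kN/m; ΣW sinα = 173.8 kN/m
Resisting = 143.2 + 810.6·tan28.6° = 143.2 + 442.0 = 585.1 kN/m
FS = 585.1 / 173.8 = 3.366

FS = 3.37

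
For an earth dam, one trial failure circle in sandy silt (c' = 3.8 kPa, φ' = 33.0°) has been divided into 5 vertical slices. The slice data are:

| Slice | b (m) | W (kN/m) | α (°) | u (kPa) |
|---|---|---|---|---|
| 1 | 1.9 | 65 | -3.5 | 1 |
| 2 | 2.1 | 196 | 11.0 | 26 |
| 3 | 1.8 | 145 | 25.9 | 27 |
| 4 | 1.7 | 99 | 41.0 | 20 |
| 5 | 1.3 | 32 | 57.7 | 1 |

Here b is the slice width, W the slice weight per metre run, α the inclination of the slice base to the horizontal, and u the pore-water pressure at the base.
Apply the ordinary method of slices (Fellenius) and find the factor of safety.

FS = 1.32

Ordinary method of slices: FS = Σ[c'·Δl_i + (W_i cosα_i − u_i·Δl_i)·tanφ'] / Σ W_i sinα_i, with Δl_i = b_i / cosα_i.
Slice 1: Δl = 1.9/cos(-3.5°) = 1.904 m; N'_1 = 65·cos(-3.5°) − 1·1.904 = 63.0; c'Δl = 7.23; W sinα = -4.0
Slice 2: Δl = 2.1/cos11.0° = 2.139 m; N'_2 = 196·cos11.0° − 26·2.139 = 136.8; c'Δl = 8.13; W sinα = 37.4
Slice 3: Δl = 1.8/cos25.9° = 2.001 m; N'_3 = 145·cos25.9° − 27·2.001 = 76.4; c'Δl = 7.60; W sinα = 63.3
Slice 4: Δl = 1.7/cos41.0° = 2.253 m; N'_4 = 99·cos41.0° − 20·2.253 = 29.7; c'Δl = 8.56; W sinα = 64.9
Slice 5: Δl = 1.3/cos57.7° = 2.433 m; N'_5 = 32·cos57.7° − 1·2.433 = 14.7; c'Δl = 9.24; W sinα = 27.0
Σc'Δl = 40.8 kN/m; ΣN' = 320.5 kN/m; ΣW sinα = 188.8 kN/m
Resisting = 40.8 + 320.5·tan33.0° = 40.8 + 208.1 = 248.9 kN/m
FS = 248.9 / 188.8 = 1.319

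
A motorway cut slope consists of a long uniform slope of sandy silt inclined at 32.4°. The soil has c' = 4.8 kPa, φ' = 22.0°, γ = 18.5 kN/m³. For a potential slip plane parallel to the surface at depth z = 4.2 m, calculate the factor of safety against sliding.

FS = 0.77

For an infinite slope with a slip plane parallel to the surface (no pore pressure): FS = [c' + γz cos²β tanφ'] / [γz sinβ cosβ].
γz = 18.5·4.2 = 77.70 kN/m²
Numerator = 4.8 + 77.70·cos²32.4°·tan22.0° = 4.8 + 77.70·0.7129·0.4040 = 27.180 kPa
Denominator = 77.70·sin32.4°·cos32.4° = 77.70·0.5358·0.8443 = 35.153 kPa
FS = 27.180 / 35.153 = 0.773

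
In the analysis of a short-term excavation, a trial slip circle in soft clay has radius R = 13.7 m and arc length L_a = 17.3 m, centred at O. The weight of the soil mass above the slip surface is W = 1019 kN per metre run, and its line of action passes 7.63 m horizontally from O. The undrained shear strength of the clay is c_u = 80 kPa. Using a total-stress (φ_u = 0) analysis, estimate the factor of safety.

Taking moments about the centre O, the resisting moment is provided by the undrained shear strength acting along the arc:
M_R = c_u·L_a·R = 80·17.30·13.7 = 18960.8 kN·m/m
M_D = W·d = 1019·7.63 = 7775.0 kN·m/m
FS = M_R / M_D = 18960.8 / 7775.0 = 2.439

FS = 2.44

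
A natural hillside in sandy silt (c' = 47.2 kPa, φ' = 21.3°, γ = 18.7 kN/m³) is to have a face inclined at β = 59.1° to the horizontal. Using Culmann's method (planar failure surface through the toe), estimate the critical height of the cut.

Culmann's analysis gives the critical failure plane at α_cr = (β + φ')/2 = (59.1 + 21.3)/2 = 40.2°, and the critical height
H_c = (4c'/γ) · sinβ cosφ' / [1 − cos(β − φ')]
    = (4·47.2/18.7) · sin59.1°·cos21.3° / [1 − cos(37.8°)]
    = 10.096 · 0.8581·0.9317 / [1 − 0.7902]
    = 10.096 · 0.7995 / 0.2098
    = 38.46 m

H_c = 38.46 m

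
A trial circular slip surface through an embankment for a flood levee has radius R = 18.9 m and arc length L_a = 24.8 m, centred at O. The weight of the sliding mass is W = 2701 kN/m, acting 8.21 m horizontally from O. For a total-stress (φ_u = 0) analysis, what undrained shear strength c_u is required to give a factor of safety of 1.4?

FS = c_u·L_a·R / (W·d), so c_u = FS·W·d / (L_a·R).
c_u = 1.4·2701·8.21 / (24.80·18.9) = 31045.3 / 468.72 = 66.23 kPa

c_u = 66.2 kPa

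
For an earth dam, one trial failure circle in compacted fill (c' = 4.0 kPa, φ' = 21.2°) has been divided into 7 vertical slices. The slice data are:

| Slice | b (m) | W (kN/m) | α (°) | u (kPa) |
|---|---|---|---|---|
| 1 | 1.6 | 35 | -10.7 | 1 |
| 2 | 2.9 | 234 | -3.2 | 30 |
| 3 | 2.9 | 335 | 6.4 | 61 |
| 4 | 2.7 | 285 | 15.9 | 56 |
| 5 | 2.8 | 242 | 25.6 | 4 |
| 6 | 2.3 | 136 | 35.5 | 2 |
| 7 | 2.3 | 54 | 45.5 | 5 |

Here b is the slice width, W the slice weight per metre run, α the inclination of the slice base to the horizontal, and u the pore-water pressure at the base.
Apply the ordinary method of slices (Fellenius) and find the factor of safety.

FS = 1.20

Ordinary method of slices: FS = Σ[c'·Δl_i + (W_i cosα_i − u_i·Δl_i)·tanφ'] / Σ W_i sinα_i, with Δl_i = b_i / cosα_i.
Slice 1: Δl = 1.6/cos(-10.7°) = 1.628 m; N'_1 = 35·cos(-10.7°) − 1·1.628 = 32.8; c'Δl = 6.51; W sinα = -6.5
Slice 2: Δl = 2.9/cos(-3.2°) = 2.905 m; N'_2 = 234·cos(-3.2°) − 30·2.905 = 146.5; c'Δl = 11.62; W sinα = -13.1
Slice 3: Δl = 2.9/cos6.4° = 2.918 m; N'_3 = 335·cos6.4° − 61·2.918 = 154.9; c'Δl = 11.67; W sinα = 37.3
Slice 4: Δl = 2.7/cos15.9° = 2.807 m; N'_4 = 285·cos15.9° − 56·2.807 = 116.9; c'Δl = 11.23; W sinα = 78.1
Slice 5: Δl = 2.8/cos25.6° = 3.105 m; N'_5 = 242·cos25.6° − 4·3.105 = 205.8; c'Δl = 12.42; W sinα = 104.6
Slice 6: Δl = 2.3/cos35.5° = 2.825 m; N'_6 = 136·cos35.5° − 2·2.825 = 105.1; c'Δl = 11.30; W sinα = 79.0
Slice 7: Δl = 2.3/cos45.5° = 3.281 m; N'_7 = 54·cos45.5° − 5·3.281 = 21.4; c'Δl = 13.13; W sinα = 38.5
Σc'Δl = 77.9 kN/m; ΣN' = 783.4 kN/m; ΣW sinα = 317.9 kN/m
Resisting = 77.9 + 783.4·tan21.2° = 77.9 + 303.9 = 381.7 kN/m
FS = 381.7 / 317.9 = 1.201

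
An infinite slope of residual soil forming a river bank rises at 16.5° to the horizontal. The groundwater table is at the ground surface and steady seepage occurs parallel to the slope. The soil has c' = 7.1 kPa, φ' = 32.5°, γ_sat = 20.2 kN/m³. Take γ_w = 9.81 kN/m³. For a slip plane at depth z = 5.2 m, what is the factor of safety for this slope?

With seepage parallel to the slope and the water table at the surface, the effective normal stress on the slip plane uses the buoyant unit weight γ' = γ_sat − γ_w while the driving shear stress uses γ_sat:
FS = [c' + γ' z cos²β tanφ'] / [γ_sat z sinβ cosβ]
γ' = 20.2 − 9.81 = 10.39 kN/m³
Numerator = 7.1 + 10.39·5.2·cos²16.5°·tan32.5° = 7.1 + 10.39·5.2·0.9193·0.6371 = 38.743 kPa
Denominator = 20.2·5.2·sin16.5°·cos16.5° = 20.2·5.2·0.2840·0.9588 = 28.604 kPa
FS = 38.743 / 28.604 = 1.354

FS = 1.35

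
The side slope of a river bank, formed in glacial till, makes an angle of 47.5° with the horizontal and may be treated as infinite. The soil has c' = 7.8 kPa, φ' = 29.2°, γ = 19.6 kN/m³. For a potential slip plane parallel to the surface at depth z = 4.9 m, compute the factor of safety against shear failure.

For an infinite slope with a slip plane parallel to the surface (no pore pressure): FS = [c' + γz cos²β tanφ'] / [γz sinβ cosβ].
γz = 19.6·4.9 = 96.04 kN/m²
Numerator = 7.8 + 96.04·cos²47.5°·tan29.2° = 7.8 + 96.04·0.4564·0.5589 = 32.298 kPa
Denominator = 96.04·sin47.5°·cos47.5° = 96.04·0.7373·0.6756 = 47.837 kPa
FS = 32.298 / 47.837 = 0.675

FS = 0.68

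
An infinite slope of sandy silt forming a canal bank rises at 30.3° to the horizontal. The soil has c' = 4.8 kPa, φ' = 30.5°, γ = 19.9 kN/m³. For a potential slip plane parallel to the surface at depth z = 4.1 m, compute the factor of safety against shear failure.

For an infinite slope with a slip plane parallel to the surface (no pore pressure): FS = [c' + γz cos²β tanφ'] / [γz sinβ cosβ].
γz = 19.9·4.1 = 81.59 kN/m²
Numerator = 4.8 + 81.59·cos²30.3°·tan30.5° = 4.8 + 81.59·0.7455·0.5890 = 40.627 kPa
Denominator = 81.59·sin30.3°·cos30.3° = 81.59·0.5045·0.8634 = 35.541 kPa
FS = 40.627 / 35.541 = 1.143

FS = 1.14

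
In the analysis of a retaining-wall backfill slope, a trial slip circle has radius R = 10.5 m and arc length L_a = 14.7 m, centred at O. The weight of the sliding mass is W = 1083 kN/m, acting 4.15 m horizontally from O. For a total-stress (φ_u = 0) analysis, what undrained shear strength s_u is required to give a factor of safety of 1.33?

s_u = 38.7 kPa

FS = s_u·L_a·R / (W·d), so s_u = FS·W·d / (L_a·R).
s_u = 1.33·1083·4.15 / (14.70·10.5) = 5977.6 / 154.35 = 38.73 kPa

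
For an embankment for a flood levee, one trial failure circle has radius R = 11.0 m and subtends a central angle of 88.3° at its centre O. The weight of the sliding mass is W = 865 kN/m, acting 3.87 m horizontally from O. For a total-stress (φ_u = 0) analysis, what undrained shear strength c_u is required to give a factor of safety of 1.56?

c_u = 28.0 kPa

FS = c_u·L_a·R / (W·d), so c_u = FS·W·d / (L_a·R).
Arc length L_a = R·θ = 11.0·(88.3°·π/180) = 11.0·1.5411 = 16.95 m
c_u = 1.56·865·3.87 / (16.95·11.0) = 5222.2 / 186.48 = 28.00 kPa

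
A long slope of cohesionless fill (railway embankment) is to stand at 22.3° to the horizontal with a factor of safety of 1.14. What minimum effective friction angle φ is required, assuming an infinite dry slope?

FS = tanφ/tanβ ⇒ tanφ = FS · tanβ = 1.14 · tan22.3° = 0.4675
φ = arctan(0.4675) = 25.06°

φ = 25.1°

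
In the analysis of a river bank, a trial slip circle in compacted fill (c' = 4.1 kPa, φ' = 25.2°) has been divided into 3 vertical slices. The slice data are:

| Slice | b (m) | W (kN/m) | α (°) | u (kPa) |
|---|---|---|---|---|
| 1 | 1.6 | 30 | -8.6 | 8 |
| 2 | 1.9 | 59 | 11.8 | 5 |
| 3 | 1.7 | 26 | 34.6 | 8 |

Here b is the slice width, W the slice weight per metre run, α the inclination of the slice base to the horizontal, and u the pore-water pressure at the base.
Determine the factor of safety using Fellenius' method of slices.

Ordinary method of slices: FS = Σ[c'·Δl_i + (W_i cosα_i − u_i·Δl_i)·tanφ'] / Σ W_i sinα_i, with Δl_i = b_i / cosα_i.
Slice 1: Δl = 1.6/cos(-8.6°) = 1.618 m; N'_1 = 30·cos(-8.6°) − 8·1.618 = 16.7; c'Δl = 6.63; W sinα = -4.5
Slice 2: Δl = 1.9/cos11.8° = 1.941 m; N'_2 = 59·cos11.8° − 5·1.941 = 48.0; c'Δl = 7.96; W sinα = 12.1
Slice 3: Δl = 1.7/cos34.6° = 2.065 m; N'_3 = 26·cos34.6° − 8·2.065 = 4.9; c'Δl = 8.47; W sinα = 14.8
Σc'Δl = 23.1 kN/m; ΣN' = 69.6 kN/m; ΣW sinα = 22.3 kN/m
Resisting = 23.1 + 69.6·tan25.2° = 23.1 + 32.8 = 55.8 kN/m
FS = 55.8 / 22.3 = 2.499

FS = 2.50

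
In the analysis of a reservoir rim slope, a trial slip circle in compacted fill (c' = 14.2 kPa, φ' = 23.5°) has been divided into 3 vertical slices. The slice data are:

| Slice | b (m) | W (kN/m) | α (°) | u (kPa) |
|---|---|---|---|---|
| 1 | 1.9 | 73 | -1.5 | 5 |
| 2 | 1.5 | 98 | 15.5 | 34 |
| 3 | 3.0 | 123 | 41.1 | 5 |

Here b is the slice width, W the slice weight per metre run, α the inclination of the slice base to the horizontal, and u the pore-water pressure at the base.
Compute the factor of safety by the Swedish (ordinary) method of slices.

FS = 1.74

Ordinary method of slices: FS = Σ[c'·Δl_i + (W_i cosα_i − u_i·Δl_i)·tanφ'] / Σ W_i sinα_i, with Δl_i = b_i / cosα_i.
Slice 1: Δl = 1.9/cos(-1.5°) = 1.901 m; N'_1 = 73·cos(-1.5°) − 5·1.901 = 63.5; c'Δl = 26.99; W sinα = -1.9
Slice 2: Δl = 1.5/cos15.5° = 1.557 m; N'_2 = 98·cos15.5° − 34·1.557 = 41.5; c'Δl = 22.10; W sinα = 26.2
Slice 3: Δl = 3.0/cos41.1° = 3.981 m; N'_3 = 123·cos41.1° − 5·3.981 = 72.8; c'Δl = 56.53; W sinα = 80.9
Σc'Δl = 105.6 kN/m; ΣN' = 177.8 kN/m; ΣW sinα = 105.1 kN/m
Resisting = 105.6 + 177.8·tan23.5° = 105.6 + 77.3 = 182.9 kN/m
FS = 182.9 / 105.1 = 1.740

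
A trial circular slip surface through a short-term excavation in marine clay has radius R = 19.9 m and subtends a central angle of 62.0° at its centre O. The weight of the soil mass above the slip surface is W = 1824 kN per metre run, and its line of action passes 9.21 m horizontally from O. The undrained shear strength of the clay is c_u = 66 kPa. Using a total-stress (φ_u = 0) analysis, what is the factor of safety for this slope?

Taking moments about the centre O, the resisting moment is provided by the undrained shear strength acting along the arc:
Arc length L_a = R·θ = 19.9·(62.0°·π/180) = 19.9·1.0821 = 21.53 m
M_R = c_u·L_a·R = 66·21.53·19.9 = 28282.6 kN·m/m
M_D = W·d = 1824·9.21 = 16799.0 kN·m/m
FS = M_R / M_D = 28282.6 / 16799.0 = 1.684

FS = 1.68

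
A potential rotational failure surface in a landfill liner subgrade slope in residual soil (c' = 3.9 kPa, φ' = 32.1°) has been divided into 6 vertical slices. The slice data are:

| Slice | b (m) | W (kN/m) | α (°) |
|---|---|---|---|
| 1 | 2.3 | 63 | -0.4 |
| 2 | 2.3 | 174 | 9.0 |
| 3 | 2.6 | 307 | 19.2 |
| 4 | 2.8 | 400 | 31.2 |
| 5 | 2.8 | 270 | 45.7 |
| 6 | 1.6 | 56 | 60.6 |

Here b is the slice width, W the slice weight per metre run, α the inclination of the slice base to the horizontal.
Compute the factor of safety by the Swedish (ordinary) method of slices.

FS = 1.30

Ordinary method of slices: FS = Σ[c'·Δl_i + (W_i cosα_i)·tanφ'] / Σ W_i sinα_i, with Δl_i = b_i / cosα_i.
Slice 1: Δl = 2.3/cos(-0.4°) = 2.300 m; N'_1 = 63·cos(-0.4°) = 63.0; c'Δl = 8.97; W sinα = -0.4
Slice 2: Δl = 2.3/cos9.0° = 2.329 m; N'_2 = 174·cos9.0° = 171.9; c'Δl = 9.08; W sinα = 27.2
Slice 3: Δl = 2.6/cos19.2° = 2.753 m; N'_3 = 307·cos19.2° = 289.9; c'Δl = 10.74; W sinα = 101.0
Slice 4: Δl = 2.8/cos31.2° = 3.273 m; N'_4 = 400·cos31.2° = 342.1; c'Δl = 12.77; W sinα = 207.2
Slice 5: Δl = 2.8/cos45.7° = 4.009 m; N'_5 = 270·cos45.7° = 188.6; c'Δl = 15.64; W sinα = 193.2
Slice 6: Δl = 1.6/cos60.6° = 3.259 m; N'_6 = 56·cos60.6° = 27.5; c'Δl = 12.71; W sinα = 48.8
Σc'Δl = 69.9 kN/m; ΣN' = 1083.0 kN/m; ΣW sinα = 577.0 kN/m
Resisting = 69.9 + 1083.0·tan32.1° = 69.9 + 679.4 = 749.3 kN/m
FS = 749.3 / 577.0 = 1.299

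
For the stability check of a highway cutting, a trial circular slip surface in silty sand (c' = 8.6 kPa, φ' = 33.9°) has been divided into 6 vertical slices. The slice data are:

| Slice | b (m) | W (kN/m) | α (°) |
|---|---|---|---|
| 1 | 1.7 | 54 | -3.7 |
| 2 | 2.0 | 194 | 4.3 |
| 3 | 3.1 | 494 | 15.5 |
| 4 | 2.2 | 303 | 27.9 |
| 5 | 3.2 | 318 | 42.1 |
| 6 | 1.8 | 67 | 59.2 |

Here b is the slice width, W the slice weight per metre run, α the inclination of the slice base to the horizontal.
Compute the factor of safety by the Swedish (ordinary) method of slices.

FS = 1.79

Ordinary method of slices: FS = Σ[c'·Δl_i + (W_i cosα_i)·tanφ'] / Σ W_i sinα_i, with Δl_i = b_i / cosα_i.
Slice 1: Δl = 1.7/cos(-3.7°) = 1.704 m; N'_1 = 54·cos(-3.7°) = 53.9; c'Δl = 14.65; W sinα = -3.5
Slice 2: Δl = 2.0/cos4.3° = 2.006 m; N'_2 = 194·cos4.3° = 193.5; c'Δl = 17.25; W sinα = 14.5
Slice 3: Δl = 3.1/cos15.5° = 3.217 m; N'_3 = 494·cos15.5° = 476.0; c'Δl = 27.67; W sinα = 132.0
Slice 4: Δl = 2.2/cos27.9° = 2.489 m; N'_4 = 303·cos27.9° = 267.8; c'Δl = 21.41; W sinα = 141.8
Slice 5: Δl = 3.2/cos42.1° = 4.313 m; N'_5 = 318·cos42.1° = 235.9; c'Δl = 37.09; W sinα = 213.2
Slice 6: Δl = 1.8/cos59.2° = 3.515 m; N'_6 = 67·cos59.2° = 34.3; c'Δl = 30.23; W sinα = 57.6
Σc'Δl = 148.3 kN/m; ΣN' = 1261.4 kN/m; ΣW sinα = 555.6 kN/m
Resisting = 148.3 + 1261.4·tan33.9° = 148.3 + 847.6 = 995.9 kN/m
FS = 995.9 / 555.6 = 1.793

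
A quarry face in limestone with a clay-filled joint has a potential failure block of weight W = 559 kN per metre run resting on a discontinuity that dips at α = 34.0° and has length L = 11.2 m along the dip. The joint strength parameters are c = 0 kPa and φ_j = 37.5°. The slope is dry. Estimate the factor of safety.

FS = 1.14

Resolving the block weight along and normal to the plane and applying the Mohr–Coulomb strength on the joint:
N' = W cosα = 559·cos34.0° = 463.4 kN/m
Driving force T = W sinα = 559·sin34.0° = 312.6 kN/m
Resisting force R = c·L + N'·tanφ_j = 0·11.2 + 463.4·tan37.5° = 0.0 + 355.6 = 355.6 kN/m
FS = R / T = 355.6 / 312.6 = 1.138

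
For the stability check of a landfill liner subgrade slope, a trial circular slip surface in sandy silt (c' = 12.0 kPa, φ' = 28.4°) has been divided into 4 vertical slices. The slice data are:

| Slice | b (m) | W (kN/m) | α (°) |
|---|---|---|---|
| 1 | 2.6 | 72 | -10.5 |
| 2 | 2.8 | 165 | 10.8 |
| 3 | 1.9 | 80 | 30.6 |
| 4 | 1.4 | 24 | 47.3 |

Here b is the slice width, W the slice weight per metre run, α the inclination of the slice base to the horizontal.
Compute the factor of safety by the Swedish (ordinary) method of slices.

FS = 3.80

Ordinary method of slices: FS = Σ[c'·Δl_i + (W_i cosα_i)·tanφ'] / Σ W_i sinα_i, with Δl_i = b_i / cosα_i.
Slice 1: Δl = 2.6/cos(-10.5°) = 2.644 m; N'_1 = 72·cos(-10.5°) = 70.8; c'Δl = 31.73; W sinα = -13.1
Slice 2: Δl = 2.8/cos10.8° = 2.850 m; N'_2 = 165·cos10.8° = 162.1; c'Δl = 34.21; W sinα = 30.9
Slice 3: Δl = 1.9/cos30.6° = 2.207 m; N'_3 = 80·cos30.6° = 68.9; c'Δl = 26.49; W sinα = 40.7
Slice 4: Δl = 1.4/cos47.3° = 2.064 m; N'_4 = 24·cos47.3° = 16.3; c'Δl = 24.77; W sinα = 17.6
Σc'Δl = 117.2 kN/m; ΣN' = 318.0 kN/m; ΣW sinα = 76.2 kN/m
Resisting = 117.2 + 318.0·tan28.4° = 117.2 + 171.9 = 289.1 kN/m
FS = 289.1 / 76.2 = 3.797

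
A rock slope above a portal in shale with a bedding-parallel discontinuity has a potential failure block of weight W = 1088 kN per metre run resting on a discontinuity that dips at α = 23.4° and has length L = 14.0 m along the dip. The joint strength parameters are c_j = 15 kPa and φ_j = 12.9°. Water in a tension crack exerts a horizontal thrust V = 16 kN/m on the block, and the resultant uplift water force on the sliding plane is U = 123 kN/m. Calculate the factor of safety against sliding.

Resolving the block weight along and normal to the plane and applying the Mohr–Coulomb strength on the joint:
N' = W cosα − U − V sinα = 1088·cos23.4° − 123 − 16·sin23.4° = 869.2 kN/m
Driving force T = W sinα + V cosα = 1088·sin23.4° + 16·cos23.4° = 446.8 kN/m
Resisting force R = c_j·L + N'·tanφ_j = 15·14.0 + 869.2·tan12.9° = 210.0 + 199.1 = 409.1 kN/m
FS = R / T = 409.1 / 446.8 = 0.916

FS = 0.92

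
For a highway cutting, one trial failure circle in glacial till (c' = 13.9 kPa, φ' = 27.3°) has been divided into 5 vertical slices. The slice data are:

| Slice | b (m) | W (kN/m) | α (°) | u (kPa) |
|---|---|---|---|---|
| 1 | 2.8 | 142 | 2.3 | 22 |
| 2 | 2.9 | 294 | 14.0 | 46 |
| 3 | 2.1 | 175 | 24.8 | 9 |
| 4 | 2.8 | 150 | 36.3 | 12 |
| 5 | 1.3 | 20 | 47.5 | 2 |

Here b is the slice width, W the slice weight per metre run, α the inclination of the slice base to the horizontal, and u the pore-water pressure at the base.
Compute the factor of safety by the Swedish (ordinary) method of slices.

FS = 1.66

Ordinary method of slices: FS = Σ[c'·Δl_i + (W_i cosα_i − u_i·Δl_i)·tanφ'] / Σ W_i sinα_i, with Δl_i = b_i / cosα_i.
Slice 1: Δl = 2.8/cos2.3° = 2.802 m; N'_1 = 142·cos2.3° − 22·2.802 = 80.2; c'Δl = 38.95; W sinα = 5.7
Slice 2: Δl = 2.9/cos14.0° = 2.989 m; N'_2 = 294·cos14.0° − 46·2.989 = 147.8; c'Δl = 41.54; W sinα = 71.1
Slice 3: Δl = 2.1/cos24.8° = 2.313 m; N'_3 = 175·cos24.8° − 9·2.313 = 138.0; c'Δl = 32.16; W sinα = 73.4
Slice 4: Δl = 2.8/cos36.3° = 3.474 m; N'_4 = 150·cos36.3° − 12·3.474 = 79.2; c'Δl = 48.29; W sinα = 88.8
Slice 5: Δl = 1.3/cos47.5° = 1.924 m; N'_5 = 20·cos47.5° − 2·1.924 = 9.7; c'Δl = 26.75; W sinα = 14.7
Σc'Δl = 187.7 kN/m; ΣN' = 454.9 kN/m; ΣW sinα = 253.8 kN/m
Resisting = 187.7 + 454.9·tan27.3° = 187.7 + 234.8 = 422.5 kN/m
FS = 422.5 / 253.8 = 1.665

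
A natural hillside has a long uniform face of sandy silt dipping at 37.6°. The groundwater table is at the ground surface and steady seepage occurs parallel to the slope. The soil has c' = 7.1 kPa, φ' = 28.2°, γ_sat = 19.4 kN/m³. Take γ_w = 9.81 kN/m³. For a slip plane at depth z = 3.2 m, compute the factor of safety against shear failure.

With seepage parallel to the slope and the water table at the surface, the effective normal stress on the slip plane uses the buoyant unit weight γ' = γ_sat − γ_w while the driving shear stress uses γ_sat:
FS = [c' + γ' z cos²β tanφ'] / [γ_sat z sinβ cosβ]
γ' = 19.4 − 9.81 = 9.59 kN/m³
Numerator = 7.1 + 9.59·3.2·cos²37.6°·tan28.2° = 7.1 + 9.59·3.2·0.6277·0.5362 = 17.429 kPa
Denominator = 19.4·3.2·sin37.6°·cos37.6° = 19.4·3.2·0.6101·0.7923 = 30.010 kPa
FS = 17.429 / 30.010 = 0.581

FS = 0.58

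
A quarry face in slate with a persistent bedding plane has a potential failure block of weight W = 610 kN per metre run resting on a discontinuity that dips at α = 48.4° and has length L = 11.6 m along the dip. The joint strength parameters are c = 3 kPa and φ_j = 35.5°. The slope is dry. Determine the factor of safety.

FS = 0.71

Resolving the block weight along and normal to the plane and applying the Mohr–Coulomb strength on the joint:
N' = W cosα = 610·cos48.4° = 405.0 kN/m
Driving force T = W sinα = 610·sin48.4° = 456.2 kN/m
Resisting force R = c·L + N'·tanφ_j = 3·11.6 + 405.0·tan35.5° = 34.8 + 288.9 = 323.7 kN/m
FS = R / T = 323.7 / 456.2 = 0.710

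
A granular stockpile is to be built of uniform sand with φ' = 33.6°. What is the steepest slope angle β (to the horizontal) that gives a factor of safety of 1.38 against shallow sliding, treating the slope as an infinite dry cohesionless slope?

For an infinite dry cohesionless slope FS = tanφ'/tanβ, so tanβ = tanφ' / FS.
tanβ = tan33.6° / 1.38 = 0.6644 / 1.38 = 0.4814
β = arctan(0.4814) = 25.71°

β = 25.7°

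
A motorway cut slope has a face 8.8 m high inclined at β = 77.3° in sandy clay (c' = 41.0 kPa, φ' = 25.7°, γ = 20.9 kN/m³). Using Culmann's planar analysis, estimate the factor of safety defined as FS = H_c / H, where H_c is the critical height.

H_c = (4c'/γ) · sinβ cosφ' / [1 − cos(β − φ')]
    = (4·41.0/20.9) · sin77.3°·cos25.7° / [1 − cos51.6°]
    = 7.847 · 0.8790 / 0.3789 = 18.21 m
FS = H_c / H = 18.21 / 8.8 = 2.069

FS = 2.07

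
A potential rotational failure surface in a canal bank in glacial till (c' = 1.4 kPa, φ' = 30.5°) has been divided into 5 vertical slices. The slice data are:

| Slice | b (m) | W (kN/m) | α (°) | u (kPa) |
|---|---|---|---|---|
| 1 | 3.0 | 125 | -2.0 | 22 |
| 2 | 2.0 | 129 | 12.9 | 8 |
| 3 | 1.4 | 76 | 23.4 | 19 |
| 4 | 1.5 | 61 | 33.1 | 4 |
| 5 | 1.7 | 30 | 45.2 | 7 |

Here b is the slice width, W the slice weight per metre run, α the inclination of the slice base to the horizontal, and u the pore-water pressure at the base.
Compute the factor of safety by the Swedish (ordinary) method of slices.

Ordinary method of slices: FS = Σ[c'·Δl_i + (W_i cosα_i − u_i·Δl_i)·tanφ'] / Σ W_i sinα_i, with Δl_i = b_i / cosα_i.
Slice 1: Δl = 3.0/cos(-2.0°) = 3.002 m; N'_1 = 125·cos(-2.0°) − 22·3.002 = 58.9; c'Δl = 4.20; W sinα = -4.4
Slice 2: Δl = 2.0/cos12.9° = 2.052 m; N'_2 = 129·cos12.9° − 8·2.052 = 109.3; c'Δl = 2.87; W sinα = 28.8
Slice 3: Δl = 1.4/cos23.4° = 1.525 m; N'_3 = 76·cos23.4° − 19·1.525 = 40.8; c'Δl = 2.14; W sinα = 30.2
Slice 4: Δl = 1.5/cos33.1° = 1.791 m; N'_4 = 61·cos33.1° − 4·1.791 = 43.9; c'Δl = 2.51; W sinα = 33.3
Slice 5: Δl = 1.7/cos45.2° = 2.413 m; N'_5 = 30·cos45.2° − 7·2.413 = 4.3; c'Δl = 3.38; W sinα = 21.3
Σc'Δl = 15.1 kN/m; ΣN' = 257.2 kN/m; ΣW sinα = 109.2 kN/m
Resisting = 15.1 + 257.2·tan30.5° = 15.1 + 151.5 = 166.6 kN/m
FS = 166.6 / 109.2 = 1.525

FS = 1.53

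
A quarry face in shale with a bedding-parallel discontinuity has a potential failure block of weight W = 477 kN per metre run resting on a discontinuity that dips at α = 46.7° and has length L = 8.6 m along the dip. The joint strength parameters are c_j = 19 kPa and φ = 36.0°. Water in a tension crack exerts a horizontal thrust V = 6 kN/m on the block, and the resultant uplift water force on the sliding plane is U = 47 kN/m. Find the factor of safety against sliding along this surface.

FS = 1.04

Resolving the block weight along and normal to the plane and applying the Mohr–Coulomb strength on the joint:
N' = W cosα − U − V sinα = 477·cos46.7° − 47 − 6·sin46.7° = 275.8 kN/m
Driving force T = W sinα + V cosα = 477·sin46.7° + 6·cos46.7° = 351.3 kN/m
Resisting force R = c_j·L + N'·tanφ = 19·8.6 + 275.8·tan36.0° = 163.4 + 200.4 = 363.8 kN/m
FS = R / T = 363.8 / 351.3 = 1.036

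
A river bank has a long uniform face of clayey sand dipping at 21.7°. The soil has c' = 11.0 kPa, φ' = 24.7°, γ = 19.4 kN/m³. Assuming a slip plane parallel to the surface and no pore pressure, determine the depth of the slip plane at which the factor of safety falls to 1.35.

Setting FS = 1.35 in FS = [c' + γz cos²β tanφ'] / [γz sinβ cosβ] and solving for z:
z = c' / [γ cosβ (FS·sinβ − cosβ·tanφ')]
  = 11.0 / [19.4·cos21.7°·(1.35·sin21.7° − cos21.7°·tan24.7°)]
  = 11.0 / [19.4·0.9291·(1.35·0.3697 − 0.9291·0.4599)]
  = 11.0 / 1.2943 = 8.499 m

z = 8.50 m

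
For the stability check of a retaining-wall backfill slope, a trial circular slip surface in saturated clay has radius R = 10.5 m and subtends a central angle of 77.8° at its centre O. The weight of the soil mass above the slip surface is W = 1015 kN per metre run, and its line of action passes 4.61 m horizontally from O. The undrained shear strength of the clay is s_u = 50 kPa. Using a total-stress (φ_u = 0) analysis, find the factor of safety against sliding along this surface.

FS = 1.60

Taking moments about the centre O, the resisting moment is provided by the undrained shear strength acting along the arc:
Arc length L_a = R·θ = 10.5·(77.8°·π/180) = 10.5·1.3579 = 14.26 m
M_R = s_u·L_a·R = 50·14.26·10.5 = 7485.2 kN·m/m
M_D = W·d = 1015·4.61 = 4679.2 kN·m/m
FS = M_R / M_D = 7485.2 / 4679.2 = 1.600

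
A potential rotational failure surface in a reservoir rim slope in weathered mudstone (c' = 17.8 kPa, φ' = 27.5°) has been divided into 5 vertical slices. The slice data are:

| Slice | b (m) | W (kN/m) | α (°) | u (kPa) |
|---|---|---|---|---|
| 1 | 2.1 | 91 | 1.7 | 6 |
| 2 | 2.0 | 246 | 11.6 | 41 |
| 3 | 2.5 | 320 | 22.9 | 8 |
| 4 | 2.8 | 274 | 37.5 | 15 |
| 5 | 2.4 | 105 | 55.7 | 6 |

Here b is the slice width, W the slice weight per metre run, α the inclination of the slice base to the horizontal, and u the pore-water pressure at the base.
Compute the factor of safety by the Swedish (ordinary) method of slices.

Ordinary method of slices: FS = Σ[c'·Δl_i + (W_i cosα_i − u_i·Δl_i)·tanφ'] / Σ W_i sinα_i, with Δl_i = b_i / cosα_i.
Slice 1: Δl = 2.1/cos1.7° = 2.101 m; N'_1 = 91·cos1.7° − 6·2.101 = 78.4; c'Δl = 37.40; W sinα = 2.7
Slice 2: Δl = 2.0/cos11.6° = 2.042 m; N'_2 = 246·cos11.6° − 41·2.042 = 157.3; c'Δl = 36.34; W sinα = 49.5
Slice 3: Δl = 2.5/cos22.9° = 2.714 m; N'_3 = 320·cos22.9° − 8·2.714 = 273.1; c'Δl = 48.31; W sinα = 124.5
Slice 4: Δl = 2.8/cos37.5° = 3.529 m; N'_4 = 274·cos37.5° − 15·3.529 = 164.4; c'Δl = 62.82; W sinα = 166.8
Slice 5: Δl = 2.4/cos55.7° = 4.259 m; N'_5 = 105·cos55.7° − 6·4.259 = 33.6; c'Δl = 75.81; W sinα = 86.7
Σc'Δl = 260.7 kN/m; ΣN' = 706.7 kN/m; ΣW sinα = 430.2 kN/m
Resisting = 260.7 + 706.7·tan27.5° = 260.7 + 367.9 = 628.6 kN/m
FS = 628.6 / 430.2 = 1.461

FS = 1.46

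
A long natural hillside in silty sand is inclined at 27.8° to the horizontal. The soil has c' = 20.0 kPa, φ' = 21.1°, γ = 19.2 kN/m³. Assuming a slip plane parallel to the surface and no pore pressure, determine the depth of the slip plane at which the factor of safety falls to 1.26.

z = 4.78 m

Setting FS = 1.26 in FS = [c' + γz cos²β tanφ'] / [γz sinβ cosβ] and solving for z:
z = c' / [γ cosβ (FS·sinβ − cosβ·tanφ')]
  = 20.0 / [19.2·cos27.8°·(1.26·sin27.8° − cos27.8°·tan21.1°)]
  = 20.0 / [19.2·0.8846·(1.26·0.4664 − 0.8846·0.3859)]
  = 20.0 / 4.1834 = 4.781 m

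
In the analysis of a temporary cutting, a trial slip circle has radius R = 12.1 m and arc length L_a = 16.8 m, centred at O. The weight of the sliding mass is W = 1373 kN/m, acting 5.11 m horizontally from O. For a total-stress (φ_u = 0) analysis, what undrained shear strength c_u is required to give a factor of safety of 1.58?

FS = c_u·L_a·R / (W·d), so c_u = FS·W·d / (L_a·R).
c_u = 1.58·1373·5.11 / (16.80·12.1) = 11085.3 / 203.28 = 54.53 kPa

c_u = 54.5 kPa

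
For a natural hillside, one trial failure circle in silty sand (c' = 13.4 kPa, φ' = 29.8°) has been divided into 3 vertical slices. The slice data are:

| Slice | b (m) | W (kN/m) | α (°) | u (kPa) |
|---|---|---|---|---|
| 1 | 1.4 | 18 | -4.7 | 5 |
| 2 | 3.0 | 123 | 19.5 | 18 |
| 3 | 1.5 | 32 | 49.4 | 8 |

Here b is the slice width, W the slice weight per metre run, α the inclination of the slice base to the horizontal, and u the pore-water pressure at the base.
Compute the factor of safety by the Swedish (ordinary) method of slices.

FS = 2.09

Ordinary method of slices: FS = Σ[c'·Δl_i + (W_i cosα_i − u_i·Δl_i)·tanφ'] / Σ W_i sinα_i, with Δl_i = b_i / cosα_i.
Slice 1: Δl = 1.4/cos(-4.7°) = 1.405 m; N'_1 = 18·cos(-4.7°) − 5·1.405 = 10.9; c'Δl = 18.82; W sinα = -1.5
Slice 2: Δl = 3.0/cos19.5° = 3.183 m; N'_2 = 123·cos19.5° − 18·3.183 = 58.7; c'Δl = 42.65; W sinα = 41.1
Slice 3: Δl = 1.5/cos49.4° = 2.305 m; N'_3 = 32·cos49.4° − 8·2.305 = 2.4; c'Δl = 30.89; W sinα = 24.3
Σc'Δl = 92.4 kN/m; ΣN' = 72.0 kN/m; ΣW sinα = 63.9 kN/m
Resisting = 92.4 + 72.0·tan29.8° = 92.4 + 41.2 = 133.6 kN/m
FS = 133.6 / 63.9 = 2.091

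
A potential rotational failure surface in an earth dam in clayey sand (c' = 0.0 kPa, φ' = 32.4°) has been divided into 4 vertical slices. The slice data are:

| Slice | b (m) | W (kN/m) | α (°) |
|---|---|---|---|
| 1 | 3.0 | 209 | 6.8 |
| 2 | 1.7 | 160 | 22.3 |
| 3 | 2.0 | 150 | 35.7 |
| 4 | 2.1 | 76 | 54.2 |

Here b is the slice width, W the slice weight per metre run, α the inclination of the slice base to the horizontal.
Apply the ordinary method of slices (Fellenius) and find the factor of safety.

FS = 1.41

Ordinary method of slices: FS = Σ[c'·Δl_i + (W_i cosα_i)·tanφ'] / Σ W_i sinα_i, with Δl_i = b_i / cosα_i.
Slice 1: Δl = 3.0/cos6.8° = 3.021 m; N'_1 = 209·cos6.8° = 207.5; c'Δl = 0.00; W sinα = 24.7
Slice 2: Δl = 1.7/cos22.3° = 1.837 m; N'_2 = 160·cos22.3° = 148.0; c'Δl = 0.00; W sinα = 60.7
Slice 3: Δl = 2.0/cos35.7° = 2.463 m; N'_3 = 150·cos35.7° = 121.8; c'Δl = 0.00; W sinα = 87.5
Slice 4: Δl = 2.1/cos54.2° = 3.590 m; N'_4 = 76·cos54.2° = 44.5; c'Δl = 0.00; W sinα = 61.6
Σc'Δl = 0.0 kN/m; ΣN' = 521.8 kN/m; ΣW sinα = 234.6 kN/m
Resisting = 0.0 + 521.8·tan32.4° = 0.0 + 331.2 = 331.2 kN/m
FS = 331.2 / 234.6 = 1.411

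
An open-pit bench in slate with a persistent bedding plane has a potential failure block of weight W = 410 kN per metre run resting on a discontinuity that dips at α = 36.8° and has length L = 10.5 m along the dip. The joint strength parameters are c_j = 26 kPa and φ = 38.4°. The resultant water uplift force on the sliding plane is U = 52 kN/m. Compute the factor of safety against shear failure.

FS = 2.00

Resolving the block weight along and normal to the plane and applying the Mohr–Coulomb strength on the joint:
N' = W cosα − U = 410·cos36.8° − 52 = 276.3 kN/m
Driving force T = W sinα = 410·sin36.8° = 245.6 kN/m
Resisting force R = c_j·L + N'·tanφ = 26·10.5 + 276.3·tan38.4° = 273.0 + 219.0 = 492.0 kN/m
FS = R / T = 492.0 / 245.6 = 2.003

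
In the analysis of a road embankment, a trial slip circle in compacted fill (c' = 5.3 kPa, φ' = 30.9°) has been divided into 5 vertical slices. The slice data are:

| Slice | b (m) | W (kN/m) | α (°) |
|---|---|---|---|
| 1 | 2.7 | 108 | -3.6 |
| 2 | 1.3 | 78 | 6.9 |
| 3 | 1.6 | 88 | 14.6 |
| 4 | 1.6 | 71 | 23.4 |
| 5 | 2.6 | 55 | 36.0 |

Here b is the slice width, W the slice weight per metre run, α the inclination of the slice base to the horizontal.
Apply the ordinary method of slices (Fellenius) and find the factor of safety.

Ordinary method of slices: FS = Σ[c'·Δl_i + (W_i cosα_i)·tanφ'] / Σ W_i sinα_i, with Δl_i = b_i / cosα_i.
Slice 1: Δl = 2.7/cos(-3.6°) = 2.705 m; N'_1 = 108·cos(-3.6°) = 107.8; c'Δl = 14.34; W sinα = -6.8
Slice 2: Δl = 1.3/cos6.9° = 1.309 m; N'_2 = 78·cos6.9° = 77.4; c'Δl = 6.94; W sinα = 9.4
Slice 3: Δl = 1.6/cos14.6° = 1.653 m; N'_3 = 88·cos14.6° = 85.2; c'Δl = 8.76; W sinα = 22.2
Slice 4: Δl = 1.6/cos23.4° = 1.743 m; N'_4 = 71·cos23.4° = 65.2; c'Δl = 9.24; W sinα = 28.2
Slice 5: Δl = 2.6/cos36.0° = 3.214 m; N'_5 = 55·cos36.0° = 44.5; c'Δl = 17.03; W sinα = 32.3
Σc'Δl = 56.3 kN/m; ΣN' = 380.0 kN/m; ΣW sinα = 85.3 kN/m
Resisting = 56.3 + 380.0·tan30.9° = 56.3 + 227.4 = 283.8 kN/m
FS = 283.8 / 85.3 = 3.327

FS = 3.33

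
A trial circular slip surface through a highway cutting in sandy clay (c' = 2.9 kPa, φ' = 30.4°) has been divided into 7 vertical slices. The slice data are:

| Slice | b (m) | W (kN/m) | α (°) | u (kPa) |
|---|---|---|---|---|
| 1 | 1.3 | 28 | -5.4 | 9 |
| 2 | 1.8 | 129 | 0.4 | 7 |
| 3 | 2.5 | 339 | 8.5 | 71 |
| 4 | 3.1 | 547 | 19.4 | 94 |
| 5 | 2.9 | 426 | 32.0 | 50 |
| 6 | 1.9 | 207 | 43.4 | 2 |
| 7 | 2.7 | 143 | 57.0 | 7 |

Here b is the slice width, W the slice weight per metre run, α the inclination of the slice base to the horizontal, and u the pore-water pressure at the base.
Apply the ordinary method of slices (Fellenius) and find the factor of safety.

Ordinary method of slices: FS = Σ[c'·Δl_i + (W_i cosα_i − u_i·Δl_i)·tanφ'] / Σ W_i sinα_i, with Δl_i = b_i / cosα_i.
Slice 1: Δl = 1.3/cos(-5.4°) = 1.306 m; N'_1 = 28·cos(-5.4°) − 9·1.306 = 16.1; c'Δl = 3.79; W sinα = -2.6
Slice 2: Δl = 1.8/cos0.4° = 1.800 m; N'_2 = 129·cos0.4° − 7·1.800 = 116.4; c'Δl = 5.22; W sinα = 0.9
Slice 3: Δl = 2.5/cos8.5° = 2.528 m; N'_3 = 339·cos8.5° − 71·2.528 = 155.8; c'Δl = 7.33; W sinα = 50.1
Slice 4: Δl = 3.1/cos19.4° = 3.287 m; N'_4 = 547·cos19.4° − 94·3.287 = 207.0; c'Δl = 9.53; W sinα = 181.7
Slice 5: Δl = 2.9/cos32.0° = 3.420 m; N'_5 = 426·cos32.0° − 50·3.420 = 190.3; c'Δl = 9.92; W sinα = 225.7
Slice 6: Δl = 1.9/cos43.4° = 2.615 m; N'_6 = 207·cos43.4° − 2·2.615 = 145.2; c'Δl = 7.58; W sinα = 142.2
Slice 7: Δl = 2.7/cos57.0° = 4.957 m; N'_7 = 143·cos57.0° − 7·4.957 = 43.2; c'Δl = 14.38; W sinα = 119.9
Σc'Δl = 57.7 kN/m; ΣN' = 874.0 kN/m; ΣW sinα = 718.0 kN/m
Resisting = 57.7 + 874.0·tan30.4° = 57.7 + 512.8 = 570.5 kN/m
FS = 570.5 / 718.0 = 0.795

FS = 0.79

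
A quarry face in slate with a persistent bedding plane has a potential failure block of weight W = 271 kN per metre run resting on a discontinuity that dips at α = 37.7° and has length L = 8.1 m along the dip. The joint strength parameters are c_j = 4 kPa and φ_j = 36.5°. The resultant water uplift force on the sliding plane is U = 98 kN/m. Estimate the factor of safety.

Resolving the block weight along and normal to the plane and applying the Mohr–Coulomb strength on the joint:
N' = W cosα − U = 271·cos37.7° − 98 = 116.4 kN/m
Driving force T = W sinα = 271·sin37.7° = 165.7 kN/m
Resisting force R = c_j·L + N'·tanφ_j = 4·8.1 + 116.4·tan36.5° = 32.4 + 86.1 = 118.5 kN/m
FS = R / T = 118.5 / 165.7 = 0.715

FS = 0.72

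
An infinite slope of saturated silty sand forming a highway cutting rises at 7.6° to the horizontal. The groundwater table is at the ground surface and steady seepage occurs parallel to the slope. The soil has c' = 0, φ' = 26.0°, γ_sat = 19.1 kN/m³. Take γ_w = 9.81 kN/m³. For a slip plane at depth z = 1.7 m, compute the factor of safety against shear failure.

FS = 1.78

With seepage parallel to the slope and the water table at the surface, the effective normal stress on the slip plane uses the buoyant unit weight γ' = γ_sat − γ_w while the driving shear stress uses γ_sat:
FS = [c' + γ' z cos²β tanφ'] / [γ_sat z sinβ cosβ]
(For c' = 0 this reduces to FS = (γ'/γ_sat)·tanφ'/tanβ.)
γ' = 19.1 − 9.81 = 9.29 kN/m³
Numerator = 0.0 + 9.29·1.7·cos²7.6°·tan26.0° = 0.0 + 9.29·1.7·0.9825·0.4877 = 7.568 kPa
Denominator = 19.1·1.7·sin7.6°·cos7.6° = 19.1·1.7·0.1323·0.9912 = 4.257 kPa
FS = 7.568 / 4.257 = 1.778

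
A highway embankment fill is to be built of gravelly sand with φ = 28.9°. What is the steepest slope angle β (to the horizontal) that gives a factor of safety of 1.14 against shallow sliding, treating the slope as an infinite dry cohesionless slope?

For an infinite dry cohesionless slope FS = tanφ/tanβ, so tanβ = tanφ / FS.
tanβ = tan28.9° / 1.14 = 0.5520 / 1.14 = 0.4842
β = arctan(0.4842) = 25.84°

β = 25.8°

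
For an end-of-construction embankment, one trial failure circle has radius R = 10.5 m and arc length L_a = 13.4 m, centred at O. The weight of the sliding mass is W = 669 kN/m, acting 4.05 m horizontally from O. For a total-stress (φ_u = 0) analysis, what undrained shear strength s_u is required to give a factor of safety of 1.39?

s_u = 26.8 kPa

FS = s_u·L_a·R / (W·d), so s_u = FS·W·d / (L_a·R).
s_u = 1.39·669·4.05 / (13.40·10.5) = 3766.1 / 140.70 = 26.77 kPa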